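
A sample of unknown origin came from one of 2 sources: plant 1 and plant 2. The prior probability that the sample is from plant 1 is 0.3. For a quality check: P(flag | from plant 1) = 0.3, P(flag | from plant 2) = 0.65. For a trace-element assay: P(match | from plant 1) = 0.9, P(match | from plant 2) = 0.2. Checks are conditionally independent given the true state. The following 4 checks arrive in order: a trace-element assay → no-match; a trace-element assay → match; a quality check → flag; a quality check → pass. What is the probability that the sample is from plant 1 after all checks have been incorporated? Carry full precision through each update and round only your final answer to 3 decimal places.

0.182

Each posterior becomes the prior for the next update.
After a trace-element assay='no-match': P(plant 1) = 0.1·0.3000 / (0.1·0.3000 + 0.8·0.7000) ≈ 0.0508
After a trace-element assay='match': P(plant 1) = 0.9·0.0508 / (0.9·0.0508 + 0.2·0.9492) ≈ 0.1942
After a quality check='flag': P(plant 1) = 0.3·0.1942 / (0.3·0.1942 + 0.65·0.8058) ≈ 0.1001
After a quality check='pass': P(plant 1) = 0.7·0.1001 / (0.7·0.1001 + 0.35·0.8999) ≈ 0.1820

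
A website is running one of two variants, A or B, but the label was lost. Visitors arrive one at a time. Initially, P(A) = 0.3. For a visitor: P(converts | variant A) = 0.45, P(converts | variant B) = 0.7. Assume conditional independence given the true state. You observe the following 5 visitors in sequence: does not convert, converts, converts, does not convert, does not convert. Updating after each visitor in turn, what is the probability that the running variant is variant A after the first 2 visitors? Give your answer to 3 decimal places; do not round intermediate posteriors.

0.336

After 'does not convert': P(A) = 0.55·0.3000 / (0.55·0.3000 + 0.3·0.7000) ≈ 0.4400
After 'converts': P(A) = 0.45·0.4400 / (0.45·0.4400 + 0.7·0.5600) ≈ 0.3356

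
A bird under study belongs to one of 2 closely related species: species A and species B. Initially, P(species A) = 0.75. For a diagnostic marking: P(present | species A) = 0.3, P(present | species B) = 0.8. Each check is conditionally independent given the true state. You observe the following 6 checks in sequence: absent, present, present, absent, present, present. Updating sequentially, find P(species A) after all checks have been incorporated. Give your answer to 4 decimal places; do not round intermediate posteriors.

After 'absent': P(species A) = 0.7·0.7500 / (0.7·0.7500 + 0.2·0.2500) ≈ 0.9130
After 'present': P(species A) = 0.3·0.9130 / (0.3·0.9130 + 0.8·0.0870) ≈ 0.7975
After 'present': P(species A) = 0.3·0.7975 / (0.3·0.7975 + 0.8·0.2025) ≈ 0.5962
After 'absent': P(species A) = 0.7·0.5962 / (0.7·0.5962 + 0.2·0.4038) ≈ 0.8379
After 'present': P(species A) = 0.3·0.8379 / (0.3·0.8379 + 0.8·0.1621) ≈ 0.6596
After 'present': P(species A) = 0.3·0.6596 / (0.3·0.6596 + 0.8·0.3404) ≈ 0.4209

0.4209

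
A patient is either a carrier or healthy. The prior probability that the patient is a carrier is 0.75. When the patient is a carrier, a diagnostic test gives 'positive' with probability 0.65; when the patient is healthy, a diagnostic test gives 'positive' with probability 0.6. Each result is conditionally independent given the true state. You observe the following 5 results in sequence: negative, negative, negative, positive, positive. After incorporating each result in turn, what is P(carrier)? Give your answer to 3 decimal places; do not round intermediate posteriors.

Each posterior becomes the prior for the next update.
After 'negative': P(carrier) = 0.35·0.7500 / (0.35·0.7500 + 0.4·0.2500) ≈ 0.7241
After 'negative': P(carrier) = 0.35·0.7241 / (0.35·0.7241 + 0.4·0.2759) ≈ 0.6967
After 'negative': P(carrier) = 0.35·0.6967 / (0.35·0.6967 + 0.4·0.3033) ≈ 0.6677
After 'positive': P(carrier) = 0.65·0.6677 / (0.65·0.6677 + 0.6·0.3323) ≈ 0.6853
After 'positive': P(carrier) = 0.65·0.6853 / (0.65·0.6853 + 0.6·0.3147) ≈ 0.7023

0.702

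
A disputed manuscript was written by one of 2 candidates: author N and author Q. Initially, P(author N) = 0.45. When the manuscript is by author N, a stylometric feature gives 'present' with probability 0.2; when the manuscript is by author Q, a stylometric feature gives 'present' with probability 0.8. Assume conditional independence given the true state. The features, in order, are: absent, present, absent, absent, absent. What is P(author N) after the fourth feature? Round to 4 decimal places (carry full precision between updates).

Each posterior becomes the prior for the next update.
After 'absent': P(author N) = 0.8·0.4500 / (0.8·0.4500 + 0.2·0.5500) ≈ 0.7660
After 'present': P(author N) = 0.2·0.7660 / (0.2·0.7660 + 0.8·0.2340) ≈ 0.4500
After 'absent': P(author N) = 0.8·0.4500 / (0.8·0.4500 + 0.2·0.5500) ≈ 0.7660
After 'absent': P(author N) = 0.8·0.7660 / (0.8·0.7660 + 0.2·0.2340) ≈ 0.9290

0.9290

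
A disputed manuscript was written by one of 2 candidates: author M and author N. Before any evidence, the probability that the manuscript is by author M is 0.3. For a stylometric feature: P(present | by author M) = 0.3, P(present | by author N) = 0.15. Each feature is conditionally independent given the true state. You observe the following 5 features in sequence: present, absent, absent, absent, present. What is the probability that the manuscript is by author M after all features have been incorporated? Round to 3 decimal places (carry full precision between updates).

0.489

After 'present': P(author M) = 0.3·0.3000 / (0.3·0.3000 + 0.15·0.7000) ≈ 0.4615
After 'absent': P(author M) = 0.7·0.4615 / (0.7·0.4615 + 0.85·0.5385) ≈ 0.4138
After 'absent': P(author M) = 0.7·0.4138 / (0.7·0.4138 + 0.85·0.5862) ≈ 0.3676
After 'absent': P(author M) = 0.7·0.3676 / (0.7·0.3676 + 0.85·0.6324) ≈ 0.3237
After 'present': P(author M) = 0.3·0.3237 / (0.3·0.3237 + 0.15·0.6763) ≈ 0.4891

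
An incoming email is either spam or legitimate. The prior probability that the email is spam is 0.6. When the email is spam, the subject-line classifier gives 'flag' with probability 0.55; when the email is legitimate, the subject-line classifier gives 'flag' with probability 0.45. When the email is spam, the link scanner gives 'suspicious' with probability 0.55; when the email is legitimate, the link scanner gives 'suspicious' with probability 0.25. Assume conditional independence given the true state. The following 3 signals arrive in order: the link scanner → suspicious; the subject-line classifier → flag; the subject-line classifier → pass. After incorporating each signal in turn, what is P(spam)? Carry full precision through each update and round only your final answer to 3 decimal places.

0.767

After the link scanner='suspicious': P(spam) = 0.55·0.6000 / (0.55·0.6000 + 0.25·0.4000) ≈ 0.7674
After the subject-line classifier='flag': P(spam) = 0.55·0.7674 / (0.55·0.7674 + 0.45·0.2326) ≈ 0.8013
After the subject-line classifier='pass': P(spam) = 0.45·0.8013 / (0.45·0.8013 + 0.55·0.1987) ≈ 0.7674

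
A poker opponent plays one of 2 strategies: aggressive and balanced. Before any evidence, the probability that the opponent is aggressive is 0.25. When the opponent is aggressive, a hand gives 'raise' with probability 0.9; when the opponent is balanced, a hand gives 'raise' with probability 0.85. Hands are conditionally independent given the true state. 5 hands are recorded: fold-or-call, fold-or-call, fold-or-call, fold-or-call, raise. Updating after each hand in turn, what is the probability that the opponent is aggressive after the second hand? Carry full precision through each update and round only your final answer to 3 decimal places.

After 'fold-or-call': P(aggressive) = 0.1·0.2500 / (0.1·0.2500 + 0.15·0.7500) ≈ 0.1818
After 'fold-or-call': P(aggressive) = 0.1·0.1818 / (0.1·0.1818 + 0.15·0.8182) ≈ 0.1290

0.129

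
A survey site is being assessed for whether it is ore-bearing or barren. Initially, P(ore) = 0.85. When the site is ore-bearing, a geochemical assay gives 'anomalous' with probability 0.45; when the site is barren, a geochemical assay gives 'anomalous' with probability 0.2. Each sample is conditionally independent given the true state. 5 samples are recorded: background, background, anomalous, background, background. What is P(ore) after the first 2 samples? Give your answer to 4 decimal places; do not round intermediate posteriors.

Each posterior becomes the prior for the next update.
After 'background': P(ore) = 0.55·0.8500 / (0.55·0.8500 + 0.8·0.1500) ≈ 0.7957
After 'background': P(ore) = 0.55·0.7957 / (0.55·0.7957 + 0.8·0.2043) ≈ 0.7281

0.7281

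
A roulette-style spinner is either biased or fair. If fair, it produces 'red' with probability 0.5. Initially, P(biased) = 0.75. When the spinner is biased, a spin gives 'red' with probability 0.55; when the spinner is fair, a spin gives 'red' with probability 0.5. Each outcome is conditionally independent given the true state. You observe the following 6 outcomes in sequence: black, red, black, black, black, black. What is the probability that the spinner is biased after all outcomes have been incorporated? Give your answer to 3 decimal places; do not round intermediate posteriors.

0.661

Apply Bayes' rule sequentially, carrying P(biased) forward.
After 'black': P(biased) = 0.45·0.7500 / (0.45·0.7500 + 0.5·0.2500) ≈ 0.7297
After 'red': P(biased) = 0.55·0.7297 / (0.55·0.7297 + 0.5·0.2703) ≈ 0.7481
After 'black': P(biased) = 0.45·0.7481 / (0.45·0.7481 + 0.5·0.2519) ≈ 0.7277
After 'black': P(biased) = 0.45·0.7277 / (0.45·0.7277 + 0.5·0.2723) ≈ 0.7064
After 'black': P(biased) = 0.45·0.7064 / (0.45·0.7064 + 0.5·0.2936) ≈ 0.6841
After 'black': P(biased) = 0.45·0.6841 / (0.45·0.6841 + 0.5·0.3159) ≈ 0.6609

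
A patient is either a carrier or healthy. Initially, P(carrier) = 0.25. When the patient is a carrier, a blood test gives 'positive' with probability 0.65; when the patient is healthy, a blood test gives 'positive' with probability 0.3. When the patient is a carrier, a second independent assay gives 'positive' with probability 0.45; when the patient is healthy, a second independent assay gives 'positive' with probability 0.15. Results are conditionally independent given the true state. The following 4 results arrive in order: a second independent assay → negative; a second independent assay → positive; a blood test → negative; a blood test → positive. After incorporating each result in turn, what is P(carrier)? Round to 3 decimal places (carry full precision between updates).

0.412

After a second independent assay='negative': P(carrier) = 0.55·0.2500 / (0.55·0.2500 + 0.85·0.7500) ≈ 0.1774
After a second independent assay='positive': P(carrier) = 0.45·0.1774 / (0.45·0.1774 + 0.15·0.8226) ≈ 0.3929
After a blood test='negative': P(carrier) = 0.35·0.3929 / (0.35·0.3929 + 0.7·0.6071) ≈ 0.2444
After a blood test='positive': P(carrier) = 0.65·0.2444 / (0.65·0.2444 + 0.3·0.7556) ≈ 0.4121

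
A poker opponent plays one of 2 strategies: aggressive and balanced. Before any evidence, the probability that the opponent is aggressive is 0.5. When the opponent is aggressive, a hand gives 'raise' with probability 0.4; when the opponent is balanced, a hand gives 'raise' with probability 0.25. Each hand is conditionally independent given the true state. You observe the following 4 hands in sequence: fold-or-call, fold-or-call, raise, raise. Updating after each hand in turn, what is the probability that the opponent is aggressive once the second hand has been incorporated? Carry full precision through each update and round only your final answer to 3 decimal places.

0.390

After 'fold-or-call': P(aggressive) = 0.6·0.5000 / (0.6·0.5000 + 0.75·0.5000) ≈ 0.4444
After 'fold-or-call': P(aggressive) = 0.6·0.4444 / (0.6·0.4444 + 0.75·0.5556) ≈ 0.3902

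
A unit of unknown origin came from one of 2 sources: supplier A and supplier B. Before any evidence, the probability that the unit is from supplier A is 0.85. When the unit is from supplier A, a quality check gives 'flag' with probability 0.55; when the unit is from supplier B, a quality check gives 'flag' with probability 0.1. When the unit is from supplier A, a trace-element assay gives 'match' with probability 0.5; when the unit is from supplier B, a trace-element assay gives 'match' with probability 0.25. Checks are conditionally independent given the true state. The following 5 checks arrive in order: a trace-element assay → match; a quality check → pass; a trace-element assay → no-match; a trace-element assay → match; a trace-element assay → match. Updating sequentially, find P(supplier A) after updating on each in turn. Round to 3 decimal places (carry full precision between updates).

After a trace-element assay='match': P(supplier A) = 0.5·0.8500 / (0.5·0.8500 + 0.25·0.1500) ≈ 0.9189
After a quality check='pass': P(supplier A) = 0.45·0.9189 / (0.45·0.9189 + 0.9·0.0811) ≈ 0.8500
After a trace-element assay='no-match': P(supplier A) = 0.5·0.8500 / (0.5·0.8500 + 0.75·0.1500) ≈ 0.7907
After a trace-element assay='match': P(supplier A) = 0.5·0.7907 / (0.5·0.7907 + 0.25·0.2093) ≈ 0.8831
After a trace-element assay='match': P(supplier A) = 0.5·0.8831 / (0.5·0.8831 + 0.25·0.1169) ≈ 0.9379

0.938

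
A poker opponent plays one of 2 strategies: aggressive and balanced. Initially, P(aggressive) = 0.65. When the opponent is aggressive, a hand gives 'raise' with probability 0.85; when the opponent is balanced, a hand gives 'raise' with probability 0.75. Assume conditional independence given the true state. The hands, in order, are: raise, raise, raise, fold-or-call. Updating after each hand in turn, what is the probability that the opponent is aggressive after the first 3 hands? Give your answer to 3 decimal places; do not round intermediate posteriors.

After 'raise': P(aggressive) = 0.85·0.6500 / (0.85·0.6500 + 0.75·0.3500) ≈ 0.6779
After 'raise': P(aggressive) = 0.85·0.6779 / (0.85·0.6779 + 0.75·0.3221) ≈ 0.7046
After 'raise': P(aggressive) = 0.85·0.7046 / (0.85·0.7046 + 0.75·0.2954) ≈ 0.7300

0.730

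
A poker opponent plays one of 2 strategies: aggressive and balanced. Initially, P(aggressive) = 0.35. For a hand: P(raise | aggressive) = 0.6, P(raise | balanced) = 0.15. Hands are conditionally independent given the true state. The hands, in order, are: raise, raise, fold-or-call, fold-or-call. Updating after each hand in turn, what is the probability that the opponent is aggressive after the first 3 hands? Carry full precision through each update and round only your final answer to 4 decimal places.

After 'raise': P(aggressive) = 0.6·0.3500 / (0.6·0.3500 + 0.15·0.6500) ≈ 0.6829
After 'raise': P(aggressive) = 0.6·0.6829 / (0.6·0.6829 + 0.15·0.3171) ≈ 0.8960
After 'fold-or-call': P(aggressive) = 0.4·0.8960 / (0.4·0.8960 + 0.85·0.1040) ≈ 0.8021

0.8021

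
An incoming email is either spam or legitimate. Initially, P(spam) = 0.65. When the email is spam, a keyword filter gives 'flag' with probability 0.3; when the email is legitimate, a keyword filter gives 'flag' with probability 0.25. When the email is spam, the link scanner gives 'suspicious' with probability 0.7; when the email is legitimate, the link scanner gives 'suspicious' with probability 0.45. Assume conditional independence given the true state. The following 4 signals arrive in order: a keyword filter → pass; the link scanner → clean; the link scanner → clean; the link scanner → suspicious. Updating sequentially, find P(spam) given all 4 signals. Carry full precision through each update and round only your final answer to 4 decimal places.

After a keyword filter='pass': P(spam) = 0.7·0.6500 / (0.7·0.6500 + 0.75·0.3500) ≈ 0.6341
After the link scanner='clean': P(spam) = 0.3·0.6341 / (0.3·0.6341 + 0.55·0.3659) ≈ 0.4860
After the link scanner='clean': P(spam) = 0.3·0.4860 / (0.3·0.4860 + 0.55·0.5140) ≈ 0.3402
After the link scanner='suspicious': P(spam) = 0.7·0.3402 / (0.7·0.3402 + 0.45·0.6598) ≈ 0.4451

0.4451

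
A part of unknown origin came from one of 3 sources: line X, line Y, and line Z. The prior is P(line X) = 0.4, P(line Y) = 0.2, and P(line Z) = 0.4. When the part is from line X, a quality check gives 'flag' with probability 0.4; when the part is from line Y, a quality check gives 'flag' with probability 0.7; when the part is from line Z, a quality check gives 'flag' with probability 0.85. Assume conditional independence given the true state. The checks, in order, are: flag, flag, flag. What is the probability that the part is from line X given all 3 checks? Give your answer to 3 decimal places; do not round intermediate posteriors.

After 'flag': normaliser = 0.4·0.4000 + 0.7·0.2000 + 0.85·0.4000; P(line X) ≈ 0.2500, P(line Y) ≈ 0.2188, P(line Z) ≈ 0.5312
After 'flag': normaliser = 0.4·0.2500 + 0.7·0.2188 + 0.85·0.5312; P(line X) ≈ 0.1419, P(line Y) ≈ 0.2173, P(line Z) ≈ 0.6408
After 'flag': normaliser = 0.4·0.1419 + 0.7·0.2173 + 0.85·0.6408; P(line X) ≈ 0.0753, P(line Y) ≈ 0.2019, P(line Z) ≈ 0.7228

0.075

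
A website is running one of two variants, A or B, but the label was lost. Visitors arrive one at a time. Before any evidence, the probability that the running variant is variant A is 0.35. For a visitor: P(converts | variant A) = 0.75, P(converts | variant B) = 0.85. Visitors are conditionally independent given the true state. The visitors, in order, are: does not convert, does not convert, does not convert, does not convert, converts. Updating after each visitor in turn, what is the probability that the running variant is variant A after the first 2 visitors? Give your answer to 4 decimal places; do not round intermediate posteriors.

0.5993

Apply Bayes' rule sequentially, carrying P(A) forward.
After 'does not convert': P(A) = 0.25·0.3500 / (0.25·0.3500 + 0.15·0.6500) ≈ 0.4730
After 'does not convert': P(A) = 0.25·0.4730 / (0.25·0.4730 + 0.15·0.5270) ≈ 0.5993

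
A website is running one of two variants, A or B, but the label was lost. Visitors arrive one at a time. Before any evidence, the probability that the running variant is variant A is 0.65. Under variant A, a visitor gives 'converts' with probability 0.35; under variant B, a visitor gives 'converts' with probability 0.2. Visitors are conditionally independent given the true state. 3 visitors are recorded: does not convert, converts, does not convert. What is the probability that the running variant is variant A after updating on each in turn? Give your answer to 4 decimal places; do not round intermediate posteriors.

After 'does not convert': P(A) = 0.65·0.6500 / (0.65·0.6500 + 0.8·0.3500) ≈ 0.6014
After 'converts': P(A) = 0.35·0.6014 / (0.35·0.6014 + 0.2·0.3986) ≈ 0.7253
After 'does not convert': P(A) = 0.65·0.7253 / (0.65·0.7253 + 0.8·0.2747) ≈ 0.6821

0.6821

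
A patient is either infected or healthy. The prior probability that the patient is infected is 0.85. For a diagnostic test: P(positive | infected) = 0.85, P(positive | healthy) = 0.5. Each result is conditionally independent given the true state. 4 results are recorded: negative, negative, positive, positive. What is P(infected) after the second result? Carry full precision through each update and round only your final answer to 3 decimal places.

0.338

After 'negative': P(infected) = 0.15·0.8500 / (0.15·0.8500 + 0.5·0.1500) ≈ 0.6296
After 'negative': P(infected) = 0.15·0.6296 / (0.15·0.6296 + 0.5·0.3704) ≈ 0.3377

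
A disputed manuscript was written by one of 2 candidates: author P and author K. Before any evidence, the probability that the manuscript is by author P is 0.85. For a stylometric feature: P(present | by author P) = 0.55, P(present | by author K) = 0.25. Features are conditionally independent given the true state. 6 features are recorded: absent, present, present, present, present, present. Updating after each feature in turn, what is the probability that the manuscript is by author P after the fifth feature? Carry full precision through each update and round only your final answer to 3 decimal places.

0.988

After 'absent': P(author P) = 0.45·0.8500 / (0.45·0.8500 + 0.75·0.1500) ≈ 0.7727
After 'present': P(author P) = 0.55·0.7727 / (0.55·0.7727 + 0.25·0.2273) ≈ 0.8821
After 'present': P(author P) = 0.55·0.8821 / (0.55·0.8821 + 0.25·0.1179) ≈ 0.9427
After 'present': P(author P) = 0.55·0.9427 / (0.55·0.9427 + 0.25·0.0573) ≈ 0.9731
After 'present': P(author P) = 0.55·0.9731 / (0.55·0.9731 + 0.25·0.0269) ≈ 0.9876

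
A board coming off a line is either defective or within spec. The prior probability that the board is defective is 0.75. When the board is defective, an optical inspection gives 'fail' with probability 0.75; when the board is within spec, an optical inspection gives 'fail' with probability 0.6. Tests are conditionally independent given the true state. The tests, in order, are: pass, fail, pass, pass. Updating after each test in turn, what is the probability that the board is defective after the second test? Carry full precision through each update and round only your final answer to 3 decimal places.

0.701

After 'pass': P(defective) = 0.25·0.7500 / (0.25·0.7500 + 0.4·0.2500) ≈ 0.6522
After 'fail': P(defective) = 0.75·0.6522 / (0.75·0.6522 + 0.6·0.3478) ≈ 0.7009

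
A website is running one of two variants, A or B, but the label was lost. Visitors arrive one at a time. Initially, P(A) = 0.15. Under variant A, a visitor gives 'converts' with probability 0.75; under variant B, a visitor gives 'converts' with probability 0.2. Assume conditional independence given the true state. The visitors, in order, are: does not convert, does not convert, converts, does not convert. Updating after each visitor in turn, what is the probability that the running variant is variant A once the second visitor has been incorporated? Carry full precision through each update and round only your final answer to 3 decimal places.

Apply Bayes' rule sequentially, carrying P(A) forward.
After 'does not convert': P(A) = 0.25·0.1500 / (0.25·0.1500 + 0.8·0.8500) ≈ 0.0523
After 'does not convert': P(A) = 0.25·0.0523 / (0.25·0.0523 + 0.8·0.9477) ≈ 0.0169

0.017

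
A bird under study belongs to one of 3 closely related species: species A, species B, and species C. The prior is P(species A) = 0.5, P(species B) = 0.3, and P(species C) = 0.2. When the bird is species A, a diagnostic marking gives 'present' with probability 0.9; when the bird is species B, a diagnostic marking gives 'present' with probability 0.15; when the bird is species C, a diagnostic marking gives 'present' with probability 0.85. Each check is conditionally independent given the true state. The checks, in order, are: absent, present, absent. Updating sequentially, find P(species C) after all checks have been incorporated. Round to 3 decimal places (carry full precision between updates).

0.094

After 'absent': normaliser = 0.1·0.5000 + 0.85·0.3000 + 0.15·0.2000; P(species A) ≈ 0.1493, P(species B) ≈ 0.7612, P(species C) ≈ 0.0896
After 'present': normaliser = 0.9·0.1493 + 0.15·0.7612 + 0.85·0.0896; P(species A) ≈ 0.4138, P(species B) ≈ 0.3517, P(species C) ≈ 0.2345
After 'absent': normaliser = 0.1·0.4138 + 0.85·0.3517 + 0.15·0.2345; P(species A) ≈ 0.1102, P(species B) ≈ 0.7961, P(species C) ≈ 0.0937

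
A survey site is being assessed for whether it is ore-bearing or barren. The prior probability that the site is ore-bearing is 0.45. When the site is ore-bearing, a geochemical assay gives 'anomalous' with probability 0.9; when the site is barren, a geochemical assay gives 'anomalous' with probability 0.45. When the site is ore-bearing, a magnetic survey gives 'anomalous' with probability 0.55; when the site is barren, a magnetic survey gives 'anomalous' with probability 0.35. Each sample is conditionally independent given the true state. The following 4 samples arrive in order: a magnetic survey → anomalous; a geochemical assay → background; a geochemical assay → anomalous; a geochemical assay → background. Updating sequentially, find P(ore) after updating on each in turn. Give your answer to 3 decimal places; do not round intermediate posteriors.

After a magnetic survey='anomalous': P(ore) = 0.55·0.4500 / (0.55·0.4500 + 0.35·0.5500) ≈ 0.5625
After a geochemical assay='background': P(ore) = 0.1·0.5625 / (0.1·0.5625 + 0.55·0.4375) ≈ 0.1895
After a geochemical assay='anomalous': P(ore) = 0.9·0.1895 / (0.9·0.1895 + 0.45·0.8105) ≈ 0.3186
After a geochemical assay='background': P(ore) = 0.1·0.3186 / (0.1·0.3186 + 0.55·0.6814) ≈ 0.0783

0.078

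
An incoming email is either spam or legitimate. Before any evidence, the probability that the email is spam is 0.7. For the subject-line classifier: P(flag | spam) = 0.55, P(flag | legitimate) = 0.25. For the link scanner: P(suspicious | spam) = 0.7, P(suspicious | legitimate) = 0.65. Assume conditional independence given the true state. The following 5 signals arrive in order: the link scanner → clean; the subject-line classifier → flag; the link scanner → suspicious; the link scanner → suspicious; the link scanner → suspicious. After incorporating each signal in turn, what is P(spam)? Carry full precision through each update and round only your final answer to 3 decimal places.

0.846

After the link scanner='clean': P(spam) = 0.3·0.7000 / (0.3·0.7000 + 0.35·0.3000) ≈ 0.6667
After the subject-line classifier='flag': P(spam) = 0.55·0.6667 / (0.55·0.6667 + 0.25·0.3333) ≈ 0.8148
After the link scanner='suspicious': P(spam) = 0.7·0.8148 / (0.7·0.8148 + 0.65·0.1852) ≈ 0.8257
After the link scanner='suspicious': P(spam) = 0.7·0.8257 / (0.7·0.8257 + 0.65·0.1743) ≈ 0.8361
After the link scanner='suspicious': P(spam) = 0.7·0.8361 / (0.7·0.8361 + 0.65·0.1639) ≈ 0.8460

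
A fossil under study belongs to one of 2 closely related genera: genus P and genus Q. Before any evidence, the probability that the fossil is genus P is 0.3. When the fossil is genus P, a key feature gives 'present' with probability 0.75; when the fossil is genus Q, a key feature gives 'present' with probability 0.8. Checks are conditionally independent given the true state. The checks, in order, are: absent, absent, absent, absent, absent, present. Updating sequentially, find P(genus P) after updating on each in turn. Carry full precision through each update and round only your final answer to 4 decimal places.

0.5508

After 'absent': P(genus P) = 0.25·0.3000 / (0.25·0.3000 + 0.2·0.7000) ≈ 0.3488
After 'absent': P(genus P) = 0.25·0.3488 / (0.25·0.3488 + 0.2·0.6512) ≈ 0.4011
After 'absent': P(genus P) = 0.25·0.4011 / (0.25·0.4011 + 0.2·0.5989) ≈ 0.4557
After 'absent': P(genus P) = 0.25·0.4557 / (0.25·0.4557 + 0.2·0.5443) ≈ 0.5113
After 'absent': P(genus P) = 0.25·0.5113 / (0.25·0.5113 + 0.2·0.4887) ≈ 0.5667
After 'present': P(genus P) = 0.75·0.5667 / (0.75·0.5667 + 0.8·0.4333) ≈ 0.5508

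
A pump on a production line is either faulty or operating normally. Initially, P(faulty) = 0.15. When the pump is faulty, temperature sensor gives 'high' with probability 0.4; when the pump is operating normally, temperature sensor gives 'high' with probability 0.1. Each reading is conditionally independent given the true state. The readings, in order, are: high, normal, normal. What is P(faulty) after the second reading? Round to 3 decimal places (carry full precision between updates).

0.320

After 'high': P(faulty) = 0.4·0.1500 / (0.4·0.1500 + 0.1·0.8500) ≈ 0.4138
After 'normal': P(faulty) = 0.6·0.4138 / (0.6·0.4138 + 0.9·0.5862) ≈ 0.3200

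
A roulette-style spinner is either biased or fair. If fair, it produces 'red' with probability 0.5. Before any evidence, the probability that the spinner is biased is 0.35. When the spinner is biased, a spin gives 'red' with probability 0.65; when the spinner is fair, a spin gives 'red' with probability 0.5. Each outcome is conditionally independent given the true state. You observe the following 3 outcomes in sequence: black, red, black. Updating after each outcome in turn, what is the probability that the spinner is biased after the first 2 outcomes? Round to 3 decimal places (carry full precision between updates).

0.329

After 'black': P(biased) = 0.35·0.3500 / (0.35·0.3500 + 0.5·0.6500) ≈ 0.2737
After 'red': P(biased) = 0.65·0.2737 / (0.65·0.2737 + 0.5·0.7263) ≈ 0.3289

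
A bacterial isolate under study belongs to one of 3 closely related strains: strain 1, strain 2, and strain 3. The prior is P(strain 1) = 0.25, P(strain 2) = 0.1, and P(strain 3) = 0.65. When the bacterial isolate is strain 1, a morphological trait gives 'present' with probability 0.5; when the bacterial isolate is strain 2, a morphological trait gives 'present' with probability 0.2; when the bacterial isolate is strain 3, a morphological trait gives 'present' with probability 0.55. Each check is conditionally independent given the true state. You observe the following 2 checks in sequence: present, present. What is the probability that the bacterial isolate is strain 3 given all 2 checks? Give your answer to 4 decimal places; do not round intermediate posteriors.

0.7473

Apply Bayes' rule sequentially, carrying P(strain 3) forward.
After 'present': normaliser = 0.5·0.2500 + 0.2·0.1000 + 0.55·0.6500; P(strain 1) ≈ 0.2488, P(strain 2) ≈ 0.0398, P(strain 3) ≈ 0.7114
After 'present': normaliser = 0.5·0.2488 + 0.2·0.0398 + 0.55·0.7114; P(strain 1) ≈ 0.2375, P(strain 2) ≈ 0.0152, P(strain 3) ≈ 0.7473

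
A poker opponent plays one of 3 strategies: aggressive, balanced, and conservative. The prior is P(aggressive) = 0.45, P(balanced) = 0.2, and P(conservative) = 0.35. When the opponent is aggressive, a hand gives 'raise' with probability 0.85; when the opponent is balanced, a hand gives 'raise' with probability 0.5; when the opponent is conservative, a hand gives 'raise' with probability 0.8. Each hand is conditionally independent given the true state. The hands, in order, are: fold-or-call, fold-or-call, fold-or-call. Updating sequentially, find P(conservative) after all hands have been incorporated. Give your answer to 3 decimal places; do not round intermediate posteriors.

After 'fold-or-call': normaliser = 0.15·0.4500 + 0.5·0.2000 + 0.2·0.3500; P(aggressive) ≈ 0.2842, P(balanced) ≈ 0.4211, P(conservative) ≈ 0.2947
After 'fold-or-call': normaliser = 0.15·0.2842 + 0.5·0.4211 + 0.2·0.2947; P(aggressive) ≈ 0.1366, P(balanced) ≈ 0.6745, P(conservative) ≈ 0.1889
After 'fold-or-call': normaliser = 0.15·0.1366 + 0.5·0.6745 + 0.2·0.1889; P(aggressive) ≈ 0.0518, P(balanced) ≈ 0.8527, P(conservative) ≈ 0.0955

0.096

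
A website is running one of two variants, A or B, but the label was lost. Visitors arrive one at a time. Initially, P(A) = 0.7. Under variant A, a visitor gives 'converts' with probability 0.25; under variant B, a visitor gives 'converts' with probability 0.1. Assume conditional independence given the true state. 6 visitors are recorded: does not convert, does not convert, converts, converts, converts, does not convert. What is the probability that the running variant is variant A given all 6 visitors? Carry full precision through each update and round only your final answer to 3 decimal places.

Apply Bayes' rule sequentially, carrying P(A) forward.
After 'does not convert': P(A) = 0.75·0.7000 / (0.75·0.7000 + 0.9·0.3000) ≈ 0.6604
After 'does not convert': P(A) = 0.75·0.6604 / (0.75·0.6604 + 0.9·0.3396) ≈ 0.6184
After 'converts': P(A) = 0.25·0.6184 / (0.25·0.6184 + 0.1·0.3816) ≈ 0.8020
After 'converts': P(A) = 0.25·0.8020 / (0.25·0.8020 + 0.1·0.1980) ≈ 0.9101
After 'converts': P(A) = 0.25·0.9101 / (0.25·0.9101 + 0.1·0.0899) ≈ 0.9620
After 'does not convert': P(A) = 0.75·0.9620 / (0.75·0.9620 + 0.9·0.0380) ≈ 0.9547

0.955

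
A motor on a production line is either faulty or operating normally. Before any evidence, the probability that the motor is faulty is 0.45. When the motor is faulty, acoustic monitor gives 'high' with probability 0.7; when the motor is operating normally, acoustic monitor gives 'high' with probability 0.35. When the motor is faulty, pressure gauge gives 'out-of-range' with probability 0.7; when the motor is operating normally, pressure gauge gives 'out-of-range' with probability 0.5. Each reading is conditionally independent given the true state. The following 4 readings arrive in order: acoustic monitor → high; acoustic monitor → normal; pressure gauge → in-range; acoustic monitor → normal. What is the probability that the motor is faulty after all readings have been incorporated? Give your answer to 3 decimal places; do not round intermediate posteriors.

0.173

After acoustic monitor='high': P(faulty) = 0.7·0.4500 / (0.7·0.4500 + 0.35·0.5500) ≈ 0.6207
After acoustic monitor='normal': P(faulty) = 0.3·0.6207 / (0.3·0.6207 + 0.65·0.3793) ≈ 0.4303
After pressure gauge='in-range': P(faulty) = 0.3·0.4303 / (0.3·0.4303 + 0.5·0.5697) ≈ 0.3118
After acoustic monitor='normal': P(faulty) = 0.3·0.3118 / (0.3·0.3118 + 0.65·0.6882) ≈ 0.1730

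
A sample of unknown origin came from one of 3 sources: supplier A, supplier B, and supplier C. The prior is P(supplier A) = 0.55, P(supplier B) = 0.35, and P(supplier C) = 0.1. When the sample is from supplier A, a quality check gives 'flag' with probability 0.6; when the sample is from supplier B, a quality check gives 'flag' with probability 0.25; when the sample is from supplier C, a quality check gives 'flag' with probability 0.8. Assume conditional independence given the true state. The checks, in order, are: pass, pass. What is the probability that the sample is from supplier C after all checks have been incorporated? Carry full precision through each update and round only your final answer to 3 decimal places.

0.014

After 'pass': normaliser = 0.4·0.5500 + 0.75·0.3500 + 0.2·0.1000; P(supplier A) ≈ 0.4378, P(supplier B) ≈ 0.5224, P(supplier C) ≈ 0.0398
After 'pass': normaliser = 0.4·0.4378 + 0.75·0.5224 + 0.2·0.0398; P(supplier A) ≈ 0.3046, P(supplier B) ≈ 0.6815, P(supplier C) ≈ 0.0138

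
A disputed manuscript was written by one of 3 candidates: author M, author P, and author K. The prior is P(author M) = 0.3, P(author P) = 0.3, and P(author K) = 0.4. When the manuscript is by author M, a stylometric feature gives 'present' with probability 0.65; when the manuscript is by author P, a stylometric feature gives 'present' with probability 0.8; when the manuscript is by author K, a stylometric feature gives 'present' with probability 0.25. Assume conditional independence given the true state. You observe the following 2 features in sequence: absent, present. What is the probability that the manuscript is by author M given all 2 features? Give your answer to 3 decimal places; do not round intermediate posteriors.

After 'absent': normaliser = 0.35·0.3000 + 0.2·0.3000 + 0.75·0.4000; P(author M) ≈ 0.2258, P(author P) ≈ 0.1290, P(author K) ≈ 0.6452
After 'present': normaliser = 0.65·0.2258 + 0.8·0.1290 + 0.25·0.6452; P(author M) ≈ 0.3569, P(author P) ≈ 0.2510, P(author K) ≈ 0.3922

0.357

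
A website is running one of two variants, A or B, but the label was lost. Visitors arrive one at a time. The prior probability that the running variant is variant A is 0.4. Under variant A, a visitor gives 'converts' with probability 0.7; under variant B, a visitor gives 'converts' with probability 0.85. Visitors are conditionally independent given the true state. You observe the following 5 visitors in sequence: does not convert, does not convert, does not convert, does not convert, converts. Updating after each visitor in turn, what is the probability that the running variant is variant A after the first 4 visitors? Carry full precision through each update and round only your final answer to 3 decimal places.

After 'does not convert': P(A) = 0.3·0.4000 / (0.3·0.4000 + 0.15·0.6000) ≈ 0.5714
After 'does not convert': P(A) = 0.3·0.5714 / (0.3·0.5714 + 0.15·0.4286) ≈ 0.7273
After 'does not convert': P(A) = 0.3·0.7273 / (0.3·0.7273 + 0.15·0.2727) ≈ 0.8421
After 'does not convert': P(A) = 0.3·0.8421 / (0.3·0.8421 + 0.15·0.1579) ≈ 0.9143

0.914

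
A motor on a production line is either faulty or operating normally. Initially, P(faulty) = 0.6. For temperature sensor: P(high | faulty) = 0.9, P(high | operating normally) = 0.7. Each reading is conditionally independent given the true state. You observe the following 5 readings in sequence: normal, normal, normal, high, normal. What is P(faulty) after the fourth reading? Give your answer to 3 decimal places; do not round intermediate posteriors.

0.067

After 'normal': P(faulty) = 0.1·0.6000 / (0.1·0.6000 + 0.3·0.4000) ≈ 0.3333
After 'normal': P(faulty) = 0.1·0.3333 / (0.1·0.3333 + 0.3·0.6667) ≈ 0.1429
After 'normal': P(faulty) = 0.1·0.1429 / (0.1·0.1429 + 0.3·0.8571) ≈ 0.0526
After 'high': P(faulty) = 0.9·0.0526 / (0.9·0.0526 + 0.7·0.9474) ≈ 0.0667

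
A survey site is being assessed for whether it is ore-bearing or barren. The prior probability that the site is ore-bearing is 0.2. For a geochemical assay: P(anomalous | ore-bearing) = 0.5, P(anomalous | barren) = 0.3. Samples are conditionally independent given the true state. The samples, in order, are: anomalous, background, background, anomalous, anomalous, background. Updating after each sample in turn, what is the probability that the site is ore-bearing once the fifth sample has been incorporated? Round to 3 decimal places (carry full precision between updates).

0.371

Apply Bayes' rule sequentially, carrying P(ore) forward.
After 'anomalous': P(ore) = 0.5·0.2000 / (0.5·0.2000 + 0.3·0.8000) ≈ 0.2941
After 'background': P(ore) = 0.5·0.2941 / (0.5·0.2941 + 0.7·0.7059) ≈ 0.2294
After 'background': P(ore) = 0.5·0.2294 / (0.5·0.2294 + 0.7·0.7706) ≈ 0.1753
After 'anomalous': P(ore) = 0.5·0.1753 / (0.5·0.1753 + 0.3·0.8247) ≈ 0.2616
After 'anomalous': P(ore) = 0.5·0.2616 / (0.5·0.2616 + 0.3·0.7384) ≈ 0.3713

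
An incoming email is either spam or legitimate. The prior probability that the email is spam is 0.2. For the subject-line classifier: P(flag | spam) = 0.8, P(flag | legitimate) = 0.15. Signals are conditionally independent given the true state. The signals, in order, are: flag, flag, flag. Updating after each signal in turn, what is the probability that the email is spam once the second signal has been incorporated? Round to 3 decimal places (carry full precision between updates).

Each posterior becomes the prior for the next update.
After 'flag': P(spam) = 0.8·0.2000 / (0.8·0.2000 + 0.15·0.8000) ≈ 0.5714
After 'flag': P(spam) = 0.8·0.5714 / (0.8·0.5714 + 0.15·0.4286) ≈ 0.8767

0.877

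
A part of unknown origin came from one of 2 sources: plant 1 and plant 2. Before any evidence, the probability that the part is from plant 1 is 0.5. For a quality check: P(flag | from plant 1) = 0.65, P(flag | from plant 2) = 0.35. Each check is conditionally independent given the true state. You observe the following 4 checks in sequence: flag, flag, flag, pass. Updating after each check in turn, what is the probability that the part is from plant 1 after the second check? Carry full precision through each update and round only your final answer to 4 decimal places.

0.7752

After 'flag': P(plant 1) = 0.65·0.5000 / (0.65·0.5000 + 0.35·0.5000) ≈ 0.6500
After 'flag': P(plant 1) = 0.65·0.6500 / (0.65·0.6500 + 0.35·0.3500) ≈ 0.7752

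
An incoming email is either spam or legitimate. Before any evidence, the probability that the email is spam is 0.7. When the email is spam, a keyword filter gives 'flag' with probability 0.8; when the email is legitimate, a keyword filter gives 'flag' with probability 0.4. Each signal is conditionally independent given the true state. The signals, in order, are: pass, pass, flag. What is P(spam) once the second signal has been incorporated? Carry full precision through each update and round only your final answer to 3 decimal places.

0.206

Apply Bayes' rule sequentially, carrying P(spam) forward.
After 'pass': P(spam) = 0.2·0.7000 / (0.2·0.7000 + 0.6·0.3000) ≈ 0.4375
After 'pass': P(spam) = 0.2·0.4375 / (0.2·0.4375 + 0.6·0.5625) ≈ 0.2059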